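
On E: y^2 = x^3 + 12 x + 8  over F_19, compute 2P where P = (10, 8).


Doubling: s = (3 x1^2 + a) / (2 y1)
s = (3*10^2 + 12) / (2*8) mod 19 = 10
x3 = s^2 - 2 x1 mod 19 = 10^2 - 2*10 = 4
y3 = s (x1 - x3) - y1 mod 19 = 10 * (10 - 4) - 8 = 14

2P = (4, 14)


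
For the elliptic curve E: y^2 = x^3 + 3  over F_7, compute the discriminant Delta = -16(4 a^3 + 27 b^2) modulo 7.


4 a^3 + 27 b^2 = 4*0^3 + 27*3^2 = 0 + 243 = 243
Delta = -16 * (243) = -3888
Delta mod 7 = 4

Delta = 4 (mod 7)


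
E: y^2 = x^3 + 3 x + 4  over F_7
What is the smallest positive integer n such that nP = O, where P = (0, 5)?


Compute successive multiples of P until we hit O:
  1P = (0, 5)
  2P = (1, 1)
  3P = (1, 6)
  4P = (0, 2)
  5P = O

ord(P) = 5


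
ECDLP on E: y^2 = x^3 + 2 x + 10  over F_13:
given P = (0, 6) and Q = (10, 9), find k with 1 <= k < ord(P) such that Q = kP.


Enumerate multiples of P until we hit Q = (10, 9):
  1P = (0, 6)
  2P = (4, 2)
  3P = (10, 4)
  4P = (2, 10)
  5P = (2, 3)
  6P = (10, 9)
Match found at i = 6.

k = 6


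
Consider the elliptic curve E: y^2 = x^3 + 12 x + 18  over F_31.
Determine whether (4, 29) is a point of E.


Check whether y^2 = x^3 + 12 x + 18 (mod 31) for (x, y) = (4, 29).
LHS: y^2 = 29^2 mod 31 = 4
RHS: x^3 + 12 x + 18 = 4^3 + 12*4 + 18 mod 31 = 6
LHS != RHS

No, not on the curve


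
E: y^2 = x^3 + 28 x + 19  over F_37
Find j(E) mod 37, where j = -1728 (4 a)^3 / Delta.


Delta = -16(4 a^3 + 27 b^2) mod 37 = 2
-1728 * (4 a)^3 = -1728 * (4*28)^3 mod 37 = 11
j = 11 * 2^(-1) mod 37 = 24

j = 24 (mod 37)


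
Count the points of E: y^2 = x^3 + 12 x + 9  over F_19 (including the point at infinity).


For each x in F_19, count y with y^2 = x^3 + 12 x + 9 mod 19:
  x = 0: RHS = 9, y in [3, 16]  -> 2 point(s)
  x = 4: RHS = 7, y in [8, 11]  -> 2 point(s)
  x = 5: RHS = 4, y in [2, 17]  -> 2 point(s)
  x = 8: RHS = 9, y in [3, 16]  -> 2 point(s)
  x = 11: RHS = 9, y in [3, 16]  -> 2 point(s)
  x = 12: RHS = 0, y in [0]  -> 1 point(s)
  x = 13: RHS = 6, y in [5, 14]  -> 2 point(s)
  x = 15: RHS = 11, y in [7, 12]  -> 2 point(s)
Affine points: 15. Add the point at infinity: total = 16.

#E(F_19) = 16


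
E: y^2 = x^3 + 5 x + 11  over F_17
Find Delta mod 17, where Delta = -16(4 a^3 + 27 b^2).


4 a^3 + 27 b^2 = 4*5^3 + 27*11^2 = 500 + 3267 = 3767
Delta = -16 * (3767) = -60272
Delta mod 17 = 10

Delta = 10 (mod 17)


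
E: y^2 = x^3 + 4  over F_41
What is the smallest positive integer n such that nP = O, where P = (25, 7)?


Compute successive multiples of P until we hit O:
  1P = (25, 7)
  2P = (14, 40)
  3P = (11, 33)
  4P = (21, 9)
  5P = (26, 14)
  6P = (39, 18)
  7P = (0, 39)
  8P = (20, 3)
  ... (continuing to 21P)
  21P = O

ord(P) = 21


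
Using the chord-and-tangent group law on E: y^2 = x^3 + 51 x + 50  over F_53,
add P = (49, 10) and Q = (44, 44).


P != Q, so use the chord formula.
s = (y2 - y1) / (x2 - x1) = (34) / (48) mod 53 = 25
x3 = s^2 - x1 - x2 mod 53 = 25^2 - 49 - 44 = 2
y3 = s (x1 - x3) - y1 mod 53 = 25 * (49 - 2) - 10 = 52

P + Q = (2, 52)


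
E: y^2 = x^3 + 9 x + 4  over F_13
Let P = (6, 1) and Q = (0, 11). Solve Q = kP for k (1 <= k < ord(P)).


Enumerate multiples of P until we hit Q = (0, 11):
  1P = (6, 1)
  2P = (1, 12)
  3P = (2, 11)
  4P = (8, 4)
  5P = (11, 11)
  6P = (0, 11)
Match found at i = 6.

k = 6


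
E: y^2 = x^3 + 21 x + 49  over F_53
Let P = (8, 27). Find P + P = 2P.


Doubling: s = (3 x1^2 + a) / (2 y1)
s = (3*8^2 + 21) / (2*27) mod 53 = 1
x3 = s^2 - 2 x1 mod 53 = 1^2 - 2*8 = 38
y3 = s (x1 - x3) - y1 mod 53 = 1 * (8 - 38) - 27 = 49

2P = (38, 49)


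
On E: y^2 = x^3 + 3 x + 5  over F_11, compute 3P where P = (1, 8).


k = 3 = 11_2 (binary, LSB first: 11)
Double-and-add from P = (1, 8):
  bit 0 = 1: acc = O + (1, 8) = (1, 8)
  bit 1 = 1: acc = (1, 8) + (10, 1) = (4, 9)

3P = (4, 9)


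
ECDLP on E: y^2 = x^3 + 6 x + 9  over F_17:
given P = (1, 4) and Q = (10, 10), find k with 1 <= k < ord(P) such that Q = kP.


Enumerate multiples of P until we hit Q = (10, 10):
  1P = (1, 4)
  2P = (16, 11)
  3P = (8, 12)
  4P = (10, 10)
Match found at i = 4.

k = 4


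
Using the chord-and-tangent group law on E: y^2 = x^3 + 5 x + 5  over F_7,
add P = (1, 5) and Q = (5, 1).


P != Q, so use the chord formula.
s = (y2 - y1) / (x2 - x1) = (3) / (4) mod 7 = 6
x3 = s^2 - x1 - x2 mod 7 = 6^2 - 1 - 5 = 2
y3 = s (x1 - x3) - y1 mod 7 = 6 * (1 - 2) - 5 = 3

P + Q = (2, 3)


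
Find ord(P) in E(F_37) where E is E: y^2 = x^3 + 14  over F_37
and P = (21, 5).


Compute successive multiples of P until we hit O:
  1P = (21, 5)
  2P = (28, 5)
  3P = (25, 32)
  4P = (25, 5)
  5P = (28, 32)
  6P = (21, 32)
  7P = O

ord(P) = 7


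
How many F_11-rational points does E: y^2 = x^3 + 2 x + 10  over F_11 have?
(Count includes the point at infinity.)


For each x in F_11, count y with y^2 = x^3 + 2 x + 10 mod 11:
  x = 2: RHS = 0, y in [0]  -> 1 point(s)
  x = 4: RHS = 5, y in [4, 7]  -> 2 point(s)
  x = 7: RHS = 4, y in [2, 9]  -> 2 point(s)
  x = 9: RHS = 9, y in [3, 8]  -> 2 point(s)
Affine points: 7. Add the point at infinity: total = 8.

#E(F_11) = 8


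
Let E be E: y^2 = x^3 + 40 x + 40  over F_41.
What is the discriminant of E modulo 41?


4 a^3 + 27 b^2 = 4*40^3 + 27*40^2 = 256000 + 43200 = 299200
Delta = -16 * (299200) = -4787200
Delta mod 41 = 1

Delta = 1 (mod 41)


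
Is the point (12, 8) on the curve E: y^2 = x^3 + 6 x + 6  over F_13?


Check whether y^2 = x^3 + 6 x + 6 (mod 13) for (x, y) = (12, 8).
LHS: y^2 = 8^2 mod 13 = 12
RHS: x^3 + 6 x + 6 = 12^3 + 6*12 + 6 mod 13 = 12
LHS = RHS

Yes, on the curve


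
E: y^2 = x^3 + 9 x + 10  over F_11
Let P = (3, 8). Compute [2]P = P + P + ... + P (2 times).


k = 2 = 10_2 (binary, LSB first: 01)
Double-and-add from P = (3, 8):
  bit 0 = 0: acc unchanged = O
  bit 1 = 1: acc = O + (8, 0) = (8, 0)

2P = (8, 0)


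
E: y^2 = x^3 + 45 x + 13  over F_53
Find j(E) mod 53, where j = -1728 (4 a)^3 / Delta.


Delta = -16(4 a^3 + 27 b^2) mod 53 = 40
-1728 * (4 a)^3 = -1728 * (4*45)^3 mod 53 = 24
j = 24 * 40^(-1) mod 53 = 43

j = 43 (mod 53)


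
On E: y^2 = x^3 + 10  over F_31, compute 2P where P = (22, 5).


Doubling: s = (3 x1^2 + a) / (2 y1)
s = (3*22^2 + 0) / (2*5) mod 31 = 15
x3 = s^2 - 2 x1 mod 31 = 15^2 - 2*22 = 26
y3 = s (x1 - x3) - y1 mod 31 = 15 * (22 - 26) - 5 = 28

2P = (26, 28)


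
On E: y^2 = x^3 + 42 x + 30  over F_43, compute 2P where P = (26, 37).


Doubling: s = (3 x1^2 + a) / (2 y1)
s = (3*26^2 + 42) / (2*37) mod 43 = 21
x3 = s^2 - 2 x1 mod 43 = 21^2 - 2*26 = 2
y3 = s (x1 - x3) - y1 mod 43 = 21 * (26 - 2) - 37 = 37

2P = (2, 37)


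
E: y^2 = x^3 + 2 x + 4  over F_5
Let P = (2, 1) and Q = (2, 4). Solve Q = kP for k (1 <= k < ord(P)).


Enumerate multiples of P until we hit Q = (2, 4):
  1P = (2, 1)
  2P = (0, 3)
  3P = (4, 1)
  4P = (4, 4)
  5P = (0, 2)
  6P = (2, 4)
Match found at i = 6.

k = 6


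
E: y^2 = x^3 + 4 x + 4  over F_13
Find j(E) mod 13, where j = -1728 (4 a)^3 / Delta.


Delta = -16(4 a^3 + 27 b^2) mod 13 = 3
-1728 * (4 a)^3 = -1728 * (4*4)^3 mod 13 = 1
j = 1 * 3^(-1) mod 13 = 9

j = 9 (mod 13)


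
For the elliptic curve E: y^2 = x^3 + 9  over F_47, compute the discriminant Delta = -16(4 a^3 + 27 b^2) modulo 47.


4 a^3 + 27 b^2 = 4*0^3 + 27*9^2 = 0 + 2187 = 2187
Delta = -16 * (2187) = -34992
Delta mod 47 = 23

Delta = 23 (mod 47)


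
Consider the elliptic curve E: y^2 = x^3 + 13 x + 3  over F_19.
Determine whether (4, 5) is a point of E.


Check whether y^2 = x^3 + 13 x + 3 (mod 19) for (x, y) = (4, 5).
LHS: y^2 = 5^2 mod 19 = 6
RHS: x^3 + 13 x + 3 = 4^3 + 13*4 + 3 mod 19 = 5
LHS != RHS

No, not on the curve


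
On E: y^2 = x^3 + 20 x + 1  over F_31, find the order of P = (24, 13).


Compute successive multiples of P until we hit O:
  1P = (24, 13)
  2P = (21, 17)
  3P = (5, 3)
  4P = (7, 9)
  5P = (14, 24)
  6P = (28, 10)
  7P = (28, 21)
  8P = (14, 7)
  ... (continuing to 13P)
  13P = O

ord(P) = 13


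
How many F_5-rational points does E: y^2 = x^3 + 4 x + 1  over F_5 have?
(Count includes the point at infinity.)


For each x in F_5, count y with y^2 = x^3 + 4 x + 1 mod 5:
  x = 0: RHS = 1, y in [1, 4]  -> 2 point(s)
  x = 1: RHS = 1, y in [1, 4]  -> 2 point(s)
  x = 3: RHS = 0, y in [0]  -> 1 point(s)
  x = 4: RHS = 1, y in [1, 4]  -> 2 point(s)
Affine points: 7. Add the point at infinity: total = 8.

#E(F_5) = 8


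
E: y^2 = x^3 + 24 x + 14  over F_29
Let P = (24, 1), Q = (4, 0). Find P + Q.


P != Q, so use the chord formula.
s = (y2 - y1) / (x2 - x1) = (28) / (9) mod 29 = 16
x3 = s^2 - x1 - x2 mod 29 = 16^2 - 24 - 4 = 25
y3 = s (x1 - x3) - y1 mod 29 = 16 * (24 - 25) - 1 = 12

P + Q = (25, 12)


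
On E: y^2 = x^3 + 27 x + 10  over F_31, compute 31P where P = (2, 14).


k = 31 = 11111_2 (binary, LSB first: 11111)
Double-and-add from P = (2, 14):
  bit 0 = 1: acc = O + (2, 14) = (2, 14)
  bit 1 = 1: acc = (2, 14) + (10, 28) = (24, 25)
  bit 2 = 1: acc = (24, 25) + (13, 27) = (3, 5)
  bit 3 = 1: acc = (3, 5) + (14, 1) = (19, 29)
  bit 4 = 1: acc = (19, 29) + (17, 22) = (15, 16)

31P = (15, 16)


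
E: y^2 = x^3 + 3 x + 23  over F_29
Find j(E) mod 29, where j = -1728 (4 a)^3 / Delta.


Delta = -16(4 a^3 + 27 b^2) mod 29 = 4
-1728 * (4 a)^3 = -1728 * (4*3)^3 mod 29 = 1
j = 1 * 4^(-1) mod 29 = 22

j = 22 (mod 29)


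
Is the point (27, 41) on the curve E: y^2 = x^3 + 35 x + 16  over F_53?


Check whether y^2 = x^3 + 35 x + 16 (mod 53) for (x, y) = (27, 41).
LHS: y^2 = 41^2 mod 53 = 38
RHS: x^3 + 35 x + 16 = 27^3 + 35*27 + 16 mod 53 = 27
LHS != RHS

No, not on the curve


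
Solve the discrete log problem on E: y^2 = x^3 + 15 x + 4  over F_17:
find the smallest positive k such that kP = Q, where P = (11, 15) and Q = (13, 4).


Enumerate multiples of P until we hit Q = (13, 4):
  1P = (11, 15)
  2P = (13, 4)
Match found at i = 2.

k = 2


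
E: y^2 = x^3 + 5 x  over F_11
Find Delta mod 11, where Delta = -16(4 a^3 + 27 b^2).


4 a^3 + 27 b^2 = 4*5^3 + 27*0^2 = 500 + 0 = 500
Delta = -16 * (500) = -8000
Delta mod 11 = 8

Delta = 8 (mod 11)


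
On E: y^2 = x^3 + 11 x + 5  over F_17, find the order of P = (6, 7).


Compute successive multiples of P until we hit O:
  1P = (6, 7)
  2P = (5, 10)
  3P = (15, 3)
  4P = (9, 0)
  5P = (15, 14)
  6P = (5, 7)
  7P = (6, 10)
  8P = O

ord(P) = 8


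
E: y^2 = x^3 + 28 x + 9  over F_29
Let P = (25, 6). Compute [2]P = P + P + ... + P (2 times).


k = 2 = 10_2 (binary, LSB first: 01)
Double-and-add from P = (25, 6):
  bit 0 = 0: acc unchanged = O
  bit 1 = 1: acc = O + (3, 27) = (3, 27)

2P = (3, 27)


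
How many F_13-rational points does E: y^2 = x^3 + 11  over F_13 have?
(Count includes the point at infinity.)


For each x in F_13, count y with y^2 = x^3 + 0 x + 11 mod 13:
  x = 1: RHS = 12, y in [5, 8]  -> 2 point(s)
  x = 3: RHS = 12, y in [5, 8]  -> 2 point(s)
  x = 4: RHS = 10, y in [6, 7]  -> 2 point(s)
  x = 7: RHS = 3, y in [4, 9]  -> 2 point(s)
  x = 8: RHS = 3, y in [4, 9]  -> 2 point(s)
  x = 9: RHS = 12, y in [5, 8]  -> 2 point(s)
  x = 10: RHS = 10, y in [6, 7]  -> 2 point(s)
  x = 11: RHS = 3, y in [4, 9]  -> 2 point(s)
  x = 12: RHS = 10, y in [6, 7]  -> 2 point(s)
Affine points: 18. Add the point at infinity: total = 19.

#E(F_13) = 19


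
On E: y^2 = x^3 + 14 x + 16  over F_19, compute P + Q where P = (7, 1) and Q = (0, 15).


P != Q, so use the chord formula.
s = (y2 - y1) / (x2 - x1) = (14) / (12) mod 19 = 17
x3 = s^2 - x1 - x2 mod 19 = 17^2 - 7 - 0 = 16
y3 = s (x1 - x3) - y1 mod 19 = 17 * (7 - 16) - 1 = 17

P + Q = (16, 17)


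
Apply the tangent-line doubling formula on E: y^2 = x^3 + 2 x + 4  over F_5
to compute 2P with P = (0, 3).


Doubling: s = (3 x1^2 + a) / (2 y1)
s = (3*0^2 + 2) / (2*3) mod 5 = 2
x3 = s^2 - 2 x1 mod 5 = 2^2 - 2*0 = 4
y3 = s (x1 - x3) - y1 mod 5 = 2 * (0 - 4) - 3 = 4

2P = (4, 4)


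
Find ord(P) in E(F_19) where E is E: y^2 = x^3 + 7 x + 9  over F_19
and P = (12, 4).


Compute successive multiples of P until we hit O:
  1P = (12, 4)
  2P = (1, 13)
  3P = (4, 5)
  4P = (14, 1)
  5P = (0, 16)
  6P = (8, 11)
  7P = (8, 8)
  8P = (0, 3)
  ... (continuing to 13P)
  13P = O

ord(P) = 13


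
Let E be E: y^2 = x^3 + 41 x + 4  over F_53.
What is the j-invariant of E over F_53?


Delta = -16(4 a^3 + 27 b^2) mod 53 = 12
-1728 * (4 a)^3 = -1728 * (4*41)^3 mod 53 = 28
j = 28 * 12^(-1) mod 53 = 20

j = 20 (mod 53)


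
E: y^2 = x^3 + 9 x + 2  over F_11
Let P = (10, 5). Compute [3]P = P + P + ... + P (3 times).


k = 3 = 11_2 (binary, LSB first: 11)
Double-and-add from P = (10, 5):
  bit 0 = 1: acc = O + (10, 5) = (10, 5)
  bit 1 = 1: acc = (10, 5) + (3, 10) = (3, 1)

3P = (3, 1)


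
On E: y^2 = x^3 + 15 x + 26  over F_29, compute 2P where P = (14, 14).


Doubling: s = (3 x1^2 + a) / (2 y1)
s = (3*14^2 + 15) / (2*14) mod 29 = 6
x3 = s^2 - 2 x1 mod 29 = 6^2 - 2*14 = 8
y3 = s (x1 - x3) - y1 mod 29 = 6 * (14 - 8) - 14 = 22

2P = (8, 22)


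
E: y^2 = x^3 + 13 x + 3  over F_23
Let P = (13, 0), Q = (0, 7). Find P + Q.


P != Q, so use the chord formula.
s = (y2 - y1) / (x2 - x1) = (7) / (10) mod 23 = 3
x3 = s^2 - x1 - x2 mod 23 = 3^2 - 13 - 0 = 19
y3 = s (x1 - x3) - y1 mod 23 = 3 * (13 - 19) - 0 = 5

P + Q = (19, 5)


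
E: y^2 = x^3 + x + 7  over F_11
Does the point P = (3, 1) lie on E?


Check whether y^2 = x^3 + 1 x + 7 (mod 11) for (x, y) = (3, 1).
LHS: y^2 = 1^2 mod 11 = 1
RHS: x^3 + 1 x + 7 = 3^3 + 1*3 + 7 mod 11 = 4
LHS != RHS

No, not on the curve


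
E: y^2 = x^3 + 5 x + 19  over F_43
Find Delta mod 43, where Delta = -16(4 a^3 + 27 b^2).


4 a^3 + 27 b^2 = 4*5^3 + 27*19^2 = 500 + 9747 = 10247
Delta = -16 * (10247) = -163952
Delta mod 43 = 7

Delta = 7 (mod 43)


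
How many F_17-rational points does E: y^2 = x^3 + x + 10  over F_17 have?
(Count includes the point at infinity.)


For each x in F_17, count y with y^2 = x^3 + 1 x + 10 mod 17:
  x = 5: RHS = 4, y in [2, 15]  -> 2 point(s)
  x = 9: RHS = 0, y in [0]  -> 1 point(s)
  x = 10: RHS = 0, y in [0]  -> 1 point(s)
  x = 11: RHS = 9, y in [3, 14]  -> 2 point(s)
  x = 12: RHS = 16, y in [4, 13]  -> 2 point(s)
  x = 15: RHS = 0, y in [0]  -> 1 point(s)
  x = 16: RHS = 8, y in [5, 12]  -> 2 point(s)
Affine points: 11. Add the point at infinity: total = 12.

#E(F_17) = 12


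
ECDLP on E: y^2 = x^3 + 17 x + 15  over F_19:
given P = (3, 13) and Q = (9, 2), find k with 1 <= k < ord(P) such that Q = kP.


Enumerate multiples of P until we hit Q = (9, 2):
  1P = (3, 13)
  2P = (18, 4)
  3P = (9, 2)
Match found at i = 3.

k = 3


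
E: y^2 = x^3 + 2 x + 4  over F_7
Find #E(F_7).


For each x in F_7, count y with y^2 = x^3 + 2 x + 4 mod 7:
  x = 0: RHS = 4, y in [2, 5]  -> 2 point(s)
  x = 1: RHS = 0, y in [0]  -> 1 point(s)
  x = 2: RHS = 2, y in [3, 4]  -> 2 point(s)
  x = 3: RHS = 2, y in [3, 4]  -> 2 point(s)
  x = 6: RHS = 1, y in [1, 6]  -> 2 point(s)
Affine points: 9. Add the point at infinity: total = 10.

#E(F_7) = 10


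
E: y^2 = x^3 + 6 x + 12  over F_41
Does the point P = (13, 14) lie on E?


Check whether y^2 = x^3 + 6 x + 12 (mod 41) for (x, y) = (13, 14).
LHS: y^2 = 14^2 mod 41 = 32
RHS: x^3 + 6 x + 12 = 13^3 + 6*13 + 12 mod 41 = 32
LHS = RHS

Yes, on the curve


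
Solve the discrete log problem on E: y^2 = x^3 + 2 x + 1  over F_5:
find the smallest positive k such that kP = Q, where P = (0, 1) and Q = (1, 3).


Enumerate multiples of P until we hit Q = (1, 3):
  1P = (0, 1)
  2P = (1, 3)
Match found at i = 2.

k = 2


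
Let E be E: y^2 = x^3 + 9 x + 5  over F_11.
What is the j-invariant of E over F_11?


Delta = -16(4 a^3 + 27 b^2) mod 11 = 8
-1728 * (4 a)^3 = -1728 * (4*9)^3 mod 11 = 6
j = 6 * 8^(-1) mod 11 = 9

j = 9 (mod 11)


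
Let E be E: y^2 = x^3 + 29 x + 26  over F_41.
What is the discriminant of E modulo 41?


4 a^3 + 27 b^2 = 4*29^3 + 27*26^2 = 97556 + 18252 = 115808
Delta = -16 * (115808) = -1852928
Delta mod 41 = 26

Delta = 26 (mod 41)


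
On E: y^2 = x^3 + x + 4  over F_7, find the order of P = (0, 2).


Compute successive multiples of P until we hit O:
  1P = (0, 2)
  2P = (4, 4)
  3P = (5, 6)
  4P = (6, 3)
  5P = (2, 0)
  6P = (6, 4)
  7P = (5, 1)
  8P = (4, 3)
  ... (continuing to 10P)
  10P = O

ord(P) = 10


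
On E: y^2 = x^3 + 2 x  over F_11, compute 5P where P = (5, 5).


k = 5 = 101_2 (binary, LSB first: 101)
Double-and-add from P = (5, 5):
  bit 0 = 1: acc = O + (5, 5) = (5, 5)
  bit 1 = 0: acc unchanged = (5, 5)
  bit 2 = 1: acc = (5, 5) + (1, 5) = (5, 6)

5P = (5, 6)


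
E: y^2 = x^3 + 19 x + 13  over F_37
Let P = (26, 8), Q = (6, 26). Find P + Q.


P != Q, so use the chord formula.
s = (y2 - y1) / (x2 - x1) = (18) / (17) mod 37 = 25
x3 = s^2 - x1 - x2 mod 37 = 25^2 - 26 - 6 = 1
y3 = s (x1 - x3) - y1 mod 37 = 25 * (26 - 1) - 8 = 25

P + Q = (1, 25)


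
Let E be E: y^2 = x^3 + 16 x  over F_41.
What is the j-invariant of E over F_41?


Delta = -16(4 a^3 + 27 b^2) mod 41 = 10
-1728 * (4 a)^3 = -1728 * (4*16)^3 mod 41 = 19
j = 19 * 10^(-1) mod 41 = 6

j = 6 (mod 41)


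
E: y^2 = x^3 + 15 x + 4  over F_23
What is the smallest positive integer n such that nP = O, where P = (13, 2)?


Compute successive multiples of P until we hit O:
  1P = (13, 2)
  2P = (13, 21)
  3P = O

ord(P) = 3


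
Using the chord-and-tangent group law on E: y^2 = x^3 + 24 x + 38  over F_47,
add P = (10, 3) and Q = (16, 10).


P != Q, so use the chord formula.
s = (y2 - y1) / (x2 - x1) = (7) / (6) mod 47 = 9
x3 = s^2 - x1 - x2 mod 47 = 9^2 - 10 - 16 = 8
y3 = s (x1 - x3) - y1 mod 47 = 9 * (10 - 8) - 3 = 15

P + Q = (8, 15)


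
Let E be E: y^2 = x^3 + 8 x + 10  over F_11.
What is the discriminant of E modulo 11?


4 a^3 + 27 b^2 = 4*8^3 + 27*10^2 = 2048 + 2700 = 4748
Delta = -16 * (4748) = -75968
Delta mod 11 = 9

Delta = 9 (mod 11)


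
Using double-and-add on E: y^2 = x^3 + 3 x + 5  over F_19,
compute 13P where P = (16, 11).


k = 13 = 1101_2 (binary, LSB first: 1011)
Double-and-add from P = (16, 11):
  bit 0 = 1: acc = O + (16, 11) = (16, 11)
  bit 1 = 0: acc unchanged = (16, 11)
  bit 2 = 1: acc = (16, 11) + (8, 16) = (4, 10)
  bit 3 = 1: acc = (4, 10) + (0, 9) = (2, 0)

13P = (2, 0)


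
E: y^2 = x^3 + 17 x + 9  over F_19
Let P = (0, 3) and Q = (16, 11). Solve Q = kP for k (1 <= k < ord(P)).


Enumerate multiples of P until we hit Q = (16, 11):
  1P = (0, 3)
  2P = (17, 9)
  3P = (11, 11)
  4P = (9, 6)
  5P = (8, 7)
  6P = (16, 8)
  7P = (10, 1)
  8P = (6, 2)
  9P = (3, 7)
  10P = (3, 12)
  11P = (6, 17)
  12P = (10, 18)
  13P = (16, 11)
Match found at i = 13.

k = 13


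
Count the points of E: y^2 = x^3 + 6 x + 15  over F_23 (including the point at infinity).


For each x in F_23, count y with y^2 = x^3 + 6 x + 15 mod 23:
  x = 2: RHS = 12, y in [9, 14]  -> 2 point(s)
  x = 5: RHS = 9, y in [3, 20]  -> 2 point(s)
  x = 7: RHS = 9, y in [3, 20]  -> 2 point(s)
  x = 8: RHS = 0, y in [0]  -> 1 point(s)
  x = 9: RHS = 16, y in [4, 19]  -> 2 point(s)
  x = 11: RHS = 9, y in [3, 20]  -> 2 point(s)
  x = 13: RHS = 13, y in [6, 17]  -> 2 point(s)
  x = 17: RHS = 16, y in [4, 19]  -> 2 point(s)
  x = 20: RHS = 16, y in [4, 19]  -> 2 point(s)
  x = 21: RHS = 18, y in [8, 15]  -> 2 point(s)
  x = 22: RHS = 8, y in [10, 13]  -> 2 point(s)
Affine points: 21. Add the point at infinity: total = 22.

#E(F_23) = 22


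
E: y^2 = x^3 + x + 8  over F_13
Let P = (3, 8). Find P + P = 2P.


Doubling: s = (3 x1^2 + a) / (2 y1)
s = (3*3^2 + 1) / (2*8) mod 13 = 5
x3 = s^2 - 2 x1 mod 13 = 5^2 - 2*3 = 6
y3 = s (x1 - x3) - y1 mod 13 = 5 * (3 - 6) - 8 = 3

2P = (6, 3)


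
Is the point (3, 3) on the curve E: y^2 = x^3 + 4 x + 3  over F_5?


Check whether y^2 = x^3 + 4 x + 3 (mod 5) for (x, y) = (3, 3).
LHS: y^2 = 3^2 mod 5 = 4
RHS: x^3 + 4 x + 3 = 3^3 + 4*3 + 3 mod 5 = 2
LHS != RHS

No, not on the curve


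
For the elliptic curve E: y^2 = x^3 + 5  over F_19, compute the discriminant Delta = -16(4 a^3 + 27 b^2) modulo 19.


4 a^3 + 27 b^2 = 4*0^3 + 27*5^2 = 0 + 675 = 675
Delta = -16 * (675) = -10800
Delta mod 19 = 11

Delta = 11 (mod 19)


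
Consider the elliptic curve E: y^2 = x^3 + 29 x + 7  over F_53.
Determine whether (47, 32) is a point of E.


Check whether y^2 = x^3 + 29 x + 7 (mod 53) for (x, y) = (47, 32).
LHS: y^2 = 32^2 mod 53 = 17
RHS: x^3 + 29 x + 7 = 47^3 + 29*47 + 7 mod 53 = 41
LHS != RHS

No, not on the curve


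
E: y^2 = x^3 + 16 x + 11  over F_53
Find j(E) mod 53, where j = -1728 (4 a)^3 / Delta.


Delta = -16(4 a^3 + 27 b^2) mod 53 = 33
-1728 * (4 a)^3 = -1728 * (4*16)^3 mod 53 = 20
j = 20 * 33^(-1) mod 53 = 52

j = 52 (mod 53)


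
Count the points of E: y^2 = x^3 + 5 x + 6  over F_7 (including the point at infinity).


For each x in F_7, count y with y^2 = x^3 + 5 x + 6 mod 7:
  x = 5: RHS = 2, y in [3, 4]  -> 2 point(s)
  x = 6: RHS = 0, y in [0]  -> 1 point(s)
Affine points: 3. Add the point at infinity: total = 4.

#E(F_7) = 4


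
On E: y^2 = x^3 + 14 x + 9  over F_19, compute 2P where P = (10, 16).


Doubling: s = (3 x1^2 + a) / (2 y1)
s = (3*10^2 + 14) / (2*16) mod 19 = 11
x3 = s^2 - 2 x1 mod 19 = 11^2 - 2*10 = 6
y3 = s (x1 - x3) - y1 mod 19 = 11 * (10 - 6) - 16 = 9

2P = (6, 9)


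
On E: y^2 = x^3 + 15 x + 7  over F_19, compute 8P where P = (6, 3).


k = 8 = 1000_2 (binary, LSB first: 0001)
Double-and-add from P = (6, 3):
  bit 0 = 0: acc unchanged = O
  bit 1 = 0: acc unchanged = O
  bit 2 = 0: acc unchanged = O
  bit 3 = 1: acc = O + (6, 16) = (6, 16)

8P = (6, 16)


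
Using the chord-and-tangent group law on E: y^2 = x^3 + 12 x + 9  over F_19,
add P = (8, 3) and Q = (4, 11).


P != Q, so use the chord formula.
s = (y2 - y1) / (x2 - x1) = (8) / (15) mod 19 = 17
x3 = s^2 - x1 - x2 mod 19 = 17^2 - 8 - 4 = 11
y3 = s (x1 - x3) - y1 mod 19 = 17 * (8 - 11) - 3 = 3

P + Q = (11, 3)


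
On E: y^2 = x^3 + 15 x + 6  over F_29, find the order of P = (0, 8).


Compute successive multiples of P until we hit O:
  1P = (0, 8)
  2P = (13, 7)
  3P = (10, 24)
  4P = (3, 22)
  5P = (22, 15)
  6P = (8, 0)
  7P = (22, 14)
  8P = (3, 7)
  ... (continuing to 12P)
  12P = O

ord(P) = 12


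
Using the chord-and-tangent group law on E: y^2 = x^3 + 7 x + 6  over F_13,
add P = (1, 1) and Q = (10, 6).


P != Q, so use the chord formula.
s = (y2 - y1) / (x2 - x1) = (5) / (9) mod 13 = 2
x3 = s^2 - x1 - x2 mod 13 = 2^2 - 1 - 10 = 6
y3 = s (x1 - x3) - y1 mod 13 = 2 * (1 - 6) - 1 = 2

P + Q = (6, 2)


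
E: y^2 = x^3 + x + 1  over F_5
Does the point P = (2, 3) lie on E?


Check whether y^2 = x^3 + 1 x + 1 (mod 5) for (x, y) = (2, 3).
LHS: y^2 = 3^2 mod 5 = 4
RHS: x^3 + 1 x + 1 = 2^3 + 1*2 + 1 mod 5 = 1
LHS != RHS

No, not on the curve


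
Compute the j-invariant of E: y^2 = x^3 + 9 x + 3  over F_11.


Delta = -16(4 a^3 + 27 b^2) mod 11 = 1
-1728 * (4 a)^3 = -1728 * (4*9)^3 mod 11 = 6
j = 6 * 1^(-1) mod 11 = 6

j = 6 (mod 11)


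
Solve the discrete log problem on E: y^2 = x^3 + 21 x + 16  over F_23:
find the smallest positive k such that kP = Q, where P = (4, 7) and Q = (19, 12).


Enumerate multiples of P until we hit Q = (19, 12):
  1P = (4, 7)
  2P = (15, 16)
  3P = (6, 6)
  4P = (19, 12)
Match found at i = 4.

k = 4


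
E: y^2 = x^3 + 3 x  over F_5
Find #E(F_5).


For each x in F_5, count y with y^2 = x^3 + 3 x + 0 mod 5:
  x = 0: RHS = 0, y in [0]  -> 1 point(s)
  x = 1: RHS = 4, y in [2, 3]  -> 2 point(s)
  x = 2: RHS = 4, y in [2, 3]  -> 2 point(s)
  x = 3: RHS = 1, y in [1, 4]  -> 2 point(s)
  x = 4: RHS = 1, y in [1, 4]  -> 2 point(s)
Affine points: 9. Add the point at infinity: total = 10.

#E(F_5) = 10


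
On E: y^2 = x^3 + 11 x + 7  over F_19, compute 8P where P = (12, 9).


k = 8 = 1000_2 (binary, LSB first: 0001)
Double-and-add from P = (12, 9):
  bit 0 = 0: acc unchanged = O
  bit 1 = 0: acc unchanged = O
  bit 2 = 0: acc unchanged = O
  bit 3 = 1: acc = O + (12, 10) = (12, 10)

8P = (12, 10)


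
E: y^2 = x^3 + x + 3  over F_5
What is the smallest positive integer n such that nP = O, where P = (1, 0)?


Compute successive multiples of P until we hit O:
  1P = (1, 0)
  2P = O

ord(P) = 2


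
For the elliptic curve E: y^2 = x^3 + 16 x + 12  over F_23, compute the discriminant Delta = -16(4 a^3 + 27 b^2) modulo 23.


4 a^3 + 27 b^2 = 4*16^3 + 27*12^2 = 16384 + 3888 = 20272
Delta = -16 * (20272) = -324352
Delta mod 23 = 17

Delta = 17 (mod 23)


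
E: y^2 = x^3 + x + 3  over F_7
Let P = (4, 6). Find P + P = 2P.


Doubling: s = (3 x1^2 + a) / (2 y1)
s = (3*4^2 + 1) / (2*6) mod 7 = 0
x3 = s^2 - 2 x1 mod 7 = 0^2 - 2*4 = 6
y3 = s (x1 - x3) - y1 mod 7 = 0 * (4 - 6) - 6 = 1

2P = (6, 1)


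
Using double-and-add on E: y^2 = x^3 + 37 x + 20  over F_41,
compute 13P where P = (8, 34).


k = 13 = 1101_2 (binary, LSB first: 1011)
Double-and-add from P = (8, 34):
  bit 0 = 1: acc = O + (8, 34) = (8, 34)
  bit 1 = 0: acc unchanged = (8, 34)
  bit 2 = 1: acc = (8, 34) + (5, 24) = (30, 2)
  bit 3 = 1: acc = (30, 2) + (0, 15) = (29, 29)

13P = (29, 29)


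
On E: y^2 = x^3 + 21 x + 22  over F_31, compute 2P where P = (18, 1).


Doubling: s = (3 x1^2 + a) / (2 y1)
s = (3*18^2 + 21) / (2*1) mod 31 = 16
x3 = s^2 - 2 x1 mod 31 = 16^2 - 2*18 = 3
y3 = s (x1 - x3) - y1 mod 31 = 16 * (18 - 3) - 1 = 22

2P = (3, 22)


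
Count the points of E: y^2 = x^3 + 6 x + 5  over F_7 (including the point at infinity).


For each x in F_7, count y with y^2 = x^3 + 6 x + 5 mod 7:
  x = 2: RHS = 4, y in [2, 5]  -> 2 point(s)
  x = 3: RHS = 1, y in [1, 6]  -> 2 point(s)
  x = 4: RHS = 2, y in [3, 4]  -> 2 point(s)
Affine points: 6. Add the point at infinity: total = 7.

#E(F_7) = 7


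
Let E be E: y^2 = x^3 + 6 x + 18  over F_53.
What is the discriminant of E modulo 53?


4 a^3 + 27 b^2 = 4*6^3 + 27*18^2 = 864 + 8748 = 9612
Delta = -16 * (9612) = -153792
Delta mod 53 = 14

Delta = 14 (mod 53)


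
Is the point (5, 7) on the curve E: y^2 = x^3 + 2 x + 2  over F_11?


Check whether y^2 = x^3 + 2 x + 2 (mod 11) for (x, y) = (5, 7).
LHS: y^2 = 7^2 mod 11 = 5
RHS: x^3 + 2 x + 2 = 5^3 + 2*5 + 2 mod 11 = 5
LHS = RHS

Yes, on the curve


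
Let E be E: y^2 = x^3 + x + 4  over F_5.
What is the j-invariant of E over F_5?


Delta = -16(4 a^3 + 27 b^2) mod 5 = 4
-1728 * (4 a)^3 = -1728 * (4*1)^3 mod 5 = 3
j = 3 * 4^(-1) mod 5 = 2

j = 2 (mod 5)


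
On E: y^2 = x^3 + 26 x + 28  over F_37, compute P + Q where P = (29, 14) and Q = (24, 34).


P != Q, so use the chord formula.
s = (y2 - y1) / (x2 - x1) = (20) / (32) mod 37 = 33
x3 = s^2 - x1 - x2 mod 37 = 33^2 - 29 - 24 = 0
y3 = s (x1 - x3) - y1 mod 37 = 33 * (29 - 0) - 14 = 18

P + Q = (0, 18)


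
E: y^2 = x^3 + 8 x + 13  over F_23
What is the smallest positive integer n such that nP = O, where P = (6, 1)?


Compute successive multiples of P until we hit O:
  1P = (6, 1)
  2P = (17, 5)
  3P = (18, 3)
  4P = (15, 9)
  5P = (15, 14)
  6P = (18, 20)
  7P = (17, 18)
  8P = (6, 22)
  ... (continuing to 9P)
  9P = O

ord(P) = 9


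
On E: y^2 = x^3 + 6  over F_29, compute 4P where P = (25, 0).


k = 4 = 100_2 (binary, LSB first: 001)
Double-and-add from P = (25, 0):
  bit 0 = 0: acc unchanged = O
  bit 1 = 0: acc unchanged = O
  bit 2 = 1: acc = O + O = O

4P = O


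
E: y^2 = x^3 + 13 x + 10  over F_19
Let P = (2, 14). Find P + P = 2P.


Doubling: s = (3 x1^2 + a) / (2 y1)
s = (3*2^2 + 13) / (2*14) mod 19 = 7
x3 = s^2 - 2 x1 mod 19 = 7^2 - 2*2 = 7
y3 = s (x1 - x3) - y1 mod 19 = 7 * (2 - 7) - 14 = 8

2P = (7, 8)


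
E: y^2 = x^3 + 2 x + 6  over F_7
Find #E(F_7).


For each x in F_7, count y with y^2 = x^3 + 2 x + 6 mod 7:
  x = 1: RHS = 2, y in [3, 4]  -> 2 point(s)
  x = 2: RHS = 4, y in [2, 5]  -> 2 point(s)
  x = 3: RHS = 4, y in [2, 5]  -> 2 point(s)
  x = 4: RHS = 1, y in [1, 6]  -> 2 point(s)
  x = 5: RHS = 1, y in [1, 6]  -> 2 point(s)
Affine points: 10. Add the point at infinity: total = 11.

#E(F_7) = 11


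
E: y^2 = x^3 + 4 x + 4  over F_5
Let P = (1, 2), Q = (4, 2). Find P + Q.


P != Q, so use the chord formula.
s = (y2 - y1) / (x2 - x1) = (0) / (3) mod 5 = 0
x3 = s^2 - x1 - x2 mod 5 = 0^2 - 1 - 4 = 0
y3 = s (x1 - x3) - y1 mod 5 = 0 * (1 - 0) - 2 = 3

P + Q = (0, 3)


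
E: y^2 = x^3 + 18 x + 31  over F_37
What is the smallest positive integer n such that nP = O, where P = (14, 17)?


Compute successive multiples of P until we hit O:
  1P = (14, 17)
  2P = (2, 1)
  3P = (31, 22)
  4P = (36, 7)
  5P = (8, 24)
  6P = (3, 1)
  7P = (16, 7)
  8P = (32, 36)
  ... (continuing to 31P)
  31P = O

ord(P) = 31


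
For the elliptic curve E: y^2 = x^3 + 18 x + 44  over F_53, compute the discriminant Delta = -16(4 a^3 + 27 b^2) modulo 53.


4 a^3 + 27 b^2 = 4*18^3 + 27*44^2 = 23328 + 52272 = 75600
Delta = -16 * (75600) = -1209600
Delta mod 53 = 19

Delta = 19 (mod 53)


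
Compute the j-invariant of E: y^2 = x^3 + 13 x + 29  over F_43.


Delta = -16(4 a^3 + 27 b^2) mod 43 = 40
-1728 * (4 a)^3 = -1728 * (4*13)^3 mod 43 = 16
j = 16 * 40^(-1) mod 43 = 9

j = 9 (mod 43)


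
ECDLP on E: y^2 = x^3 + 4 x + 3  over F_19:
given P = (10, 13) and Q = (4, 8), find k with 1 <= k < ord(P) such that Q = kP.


Enumerate multiples of P until we hit Q = (4, 8):
  1P = (10, 13)
  2P = (18, 6)
  3P = (17, 5)
  4P = (3, 17)
  5P = (4, 8)
Match found at i = 5.

k = 5


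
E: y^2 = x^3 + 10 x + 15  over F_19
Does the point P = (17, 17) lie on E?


Check whether y^2 = x^3 + 10 x + 15 (mod 19) for (x, y) = (17, 17).
LHS: y^2 = 17^2 mod 19 = 4
RHS: x^3 + 10 x + 15 = 17^3 + 10*17 + 15 mod 19 = 6
LHS != RHS

No, not on the curve


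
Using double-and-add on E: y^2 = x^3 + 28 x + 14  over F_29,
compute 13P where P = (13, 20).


k = 13 = 1101_2 (binary, LSB first: 1011)
Double-and-add from P = (13, 20):
  bit 0 = 1: acc = O + (13, 20) = (13, 20)
  bit 1 = 0: acc unchanged = (13, 20)
  bit 2 = 1: acc = (13, 20) + (16, 18) = (23, 6)
  bit 3 = 1: acc = (23, 6) + (4, 25) = (3, 3)

13P = (3, 3)


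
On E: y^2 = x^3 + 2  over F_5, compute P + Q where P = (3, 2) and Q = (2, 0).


P != Q, so use the chord formula.
s = (y2 - y1) / (x2 - x1) = (3) / (4) mod 5 = 2
x3 = s^2 - x1 - x2 mod 5 = 2^2 - 3 - 2 = 4
y3 = s (x1 - x3) - y1 mod 5 = 2 * (3 - 4) - 2 = 1

P + Q = (4, 1)


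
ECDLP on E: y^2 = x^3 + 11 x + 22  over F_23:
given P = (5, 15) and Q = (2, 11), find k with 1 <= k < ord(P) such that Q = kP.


Enumerate multiples of P until we hit Q = (2, 11):
  1P = (5, 15)
  2P = (2, 12)
  3P = (17, 19)
  4P = (19, 11)
  5P = (8, 22)
  6P = (18, 16)
  7P = (3, 17)
  8P = (16, 19)
  9P = (20, 13)
  10P = (11, 18)
  11P = (13, 4)
  12P = (13, 19)
  13P = (11, 5)
  14P = (20, 10)
  15P = (16, 4)
  16P = (3, 6)
  17P = (18, 7)
  18P = (8, 1)
  19P = (19, 12)
  20P = (17, 4)
  21P = (2, 11)
Match found at i = 21.

k = 21


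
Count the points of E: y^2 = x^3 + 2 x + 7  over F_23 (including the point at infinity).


For each x in F_23, count y with y^2 = x^3 + 2 x + 7 mod 23:
  x = 5: RHS = 4, y in [2, 21]  -> 2 point(s)
  x = 8: RHS = 6, y in [11, 12]  -> 2 point(s)
  x = 9: RHS = 18, y in [8, 15]  -> 2 point(s)
  x = 11: RHS = 3, y in [7, 16]  -> 2 point(s)
  x = 15: RHS = 8, y in [10, 13]  -> 2 point(s)
  x = 16: RHS = 18, y in [8, 15]  -> 2 point(s)
  x = 17: RHS = 9, y in [3, 20]  -> 2 point(s)
  x = 19: RHS = 4, y in [2, 21]  -> 2 point(s)
  x = 21: RHS = 18, y in [8, 15]  -> 2 point(s)
  x = 22: RHS = 4, y in [2, 21]  -> 2 point(s)
Affine points: 20. Add the point at infinity: total = 21.

#E(F_23) = 21


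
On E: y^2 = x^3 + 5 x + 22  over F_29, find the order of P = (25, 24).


Compute successive multiples of P until we hit O:
  1P = (25, 24)
  2P = (1, 17)
  3P = (27, 2)
  4P = (11, 25)
  5P = (26, 3)
  6P = (13, 14)
  7P = (7, 20)
  8P = (6, 6)
  ... (continuing to 37P)
  37P = O

ord(P) = 37


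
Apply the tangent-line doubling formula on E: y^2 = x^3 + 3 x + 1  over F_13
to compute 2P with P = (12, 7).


Doubling: s = (3 x1^2 + a) / (2 y1)
s = (3*12^2 + 3) / (2*7) mod 13 = 6
x3 = s^2 - 2 x1 mod 13 = 6^2 - 2*12 = 12
y3 = s (x1 - x3) - y1 mod 13 = 6 * (12 - 12) - 7 = 6

2P = (12, 6)


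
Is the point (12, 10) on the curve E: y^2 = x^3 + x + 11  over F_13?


Check whether y^2 = x^3 + 1 x + 11 (mod 13) for (x, y) = (12, 10).
LHS: y^2 = 10^2 mod 13 = 9
RHS: x^3 + 1 x + 11 = 12^3 + 1*12 + 11 mod 13 = 9
LHS = RHS

Yes, on the curve


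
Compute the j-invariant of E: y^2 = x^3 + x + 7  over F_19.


Delta = -16(4 a^3 + 27 b^2) mod 19 = 10
-1728 * (4 a)^3 = -1728 * (4*1)^3 mod 19 = 7
j = 7 * 10^(-1) mod 19 = 14

j = 14 (mod 19)


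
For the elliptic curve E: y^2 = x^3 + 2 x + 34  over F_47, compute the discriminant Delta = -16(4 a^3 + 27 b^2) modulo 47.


4 a^3 + 27 b^2 = 4*2^3 + 27*34^2 = 32 + 31212 = 31244
Delta = -16 * (31244) = -499904
Delta mod 47 = 35

Delta = 35 (mod 47)


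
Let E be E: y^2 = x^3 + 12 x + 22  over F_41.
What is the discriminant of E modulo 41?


4 a^3 + 27 b^2 = 4*12^3 + 27*22^2 = 6912 + 13068 = 19980
Delta = -16 * (19980) = -319680
Delta mod 41 = 38

Delta = 38 (mod 41)


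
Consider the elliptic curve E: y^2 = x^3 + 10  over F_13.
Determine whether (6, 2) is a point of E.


Check whether y^2 = x^3 + 0 x + 10 (mod 13) for (x, y) = (6, 2).
LHS: y^2 = 2^2 mod 13 = 4
RHS: x^3 + 0 x + 10 = 6^3 + 0*6 + 10 mod 13 = 5
LHS != RHS

No, not on the curve


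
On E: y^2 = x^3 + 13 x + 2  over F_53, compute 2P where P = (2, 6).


Doubling: s = (3 x1^2 + a) / (2 y1)
s = (3*2^2 + 13) / (2*6) mod 53 = 33
x3 = s^2 - 2 x1 mod 53 = 33^2 - 2*2 = 25
y3 = s (x1 - x3) - y1 mod 53 = 33 * (2 - 25) - 6 = 30

2P = (25, 30)


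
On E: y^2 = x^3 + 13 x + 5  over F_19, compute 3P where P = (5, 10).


k = 3 = 11_2 (binary, LSB first: 11)
Double-and-add from P = (5, 10):
  bit 0 = 1: acc = O + (5, 10) = (5, 10)
  bit 1 = 1: acc = (5, 10) + (1, 0) = (5, 9)

3P = (5, 9)


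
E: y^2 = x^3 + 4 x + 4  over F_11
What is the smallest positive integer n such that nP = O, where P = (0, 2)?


Compute successive multiples of P until we hit O:
  1P = (0, 2)
  2P = (1, 8)
  3P = (2, 8)
  4P = (7, 10)
  5P = (8, 3)
  6P = (8, 8)
  7P = (7, 1)
  8P = (2, 3)
  ... (continuing to 11P)
  11P = O

ord(P) = 11


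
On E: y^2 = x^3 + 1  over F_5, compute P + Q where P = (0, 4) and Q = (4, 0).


P != Q, so use the chord formula.
s = (y2 - y1) / (x2 - x1) = (1) / (4) mod 5 = 4
x3 = s^2 - x1 - x2 mod 5 = 4^2 - 0 - 4 = 2
y3 = s (x1 - x3) - y1 mod 5 = 4 * (0 - 2) - 4 = 3

P + Q = (2, 3)


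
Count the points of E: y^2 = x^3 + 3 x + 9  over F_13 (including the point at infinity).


For each x in F_13, count y with y^2 = x^3 + 3 x + 9 mod 13:
  x = 0: RHS = 9, y in [3, 10]  -> 2 point(s)
  x = 1: RHS = 0, y in [0]  -> 1 point(s)
  x = 2: RHS = 10, y in [6, 7]  -> 2 point(s)
  x = 6: RHS = 9, y in [3, 10]  -> 2 point(s)
  x = 7: RHS = 9, y in [3, 10]  -> 2 point(s)
  x = 8: RHS = 12, y in [5, 8]  -> 2 point(s)
  x = 10: RHS = 12, y in [5, 8]  -> 2 point(s)
Affine points: 13. Add the point at infinity: total = 14.

#E(F_13) = 14


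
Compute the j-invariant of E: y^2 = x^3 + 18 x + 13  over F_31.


Delta = -16(4 a^3 + 27 b^2) mod 31 = 20
-1728 * (4 a)^3 = -1728 * (4*18)^3 mod 31 = 2
j = 2 * 20^(-1) mod 31 = 28

j = 28 (mod 31)


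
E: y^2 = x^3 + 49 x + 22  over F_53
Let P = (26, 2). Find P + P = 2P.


Doubling: s = (3 x1^2 + a) / (2 y1)
s = (3*26^2 + 49) / (2*2) mod 53 = 29
x3 = s^2 - 2 x1 mod 53 = 29^2 - 2*26 = 47
y3 = s (x1 - x3) - y1 mod 53 = 29 * (26 - 47) - 2 = 25

2P = (47, 25)


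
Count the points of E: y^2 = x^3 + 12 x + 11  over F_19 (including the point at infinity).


For each x in F_19, count y with y^2 = x^3 + 12 x + 11 mod 19:
  x = 0: RHS = 11, y in [7, 12]  -> 2 point(s)
  x = 1: RHS = 5, y in [9, 10]  -> 2 point(s)
  x = 2: RHS = 5, y in [9, 10]  -> 2 point(s)
  x = 3: RHS = 17, y in [6, 13]  -> 2 point(s)
  x = 4: RHS = 9, y in [3, 16]  -> 2 point(s)
  x = 5: RHS = 6, y in [5, 14]  -> 2 point(s)
  x = 7: RHS = 1, y in [1, 18]  -> 2 point(s)
  x = 8: RHS = 11, y in [7, 12]  -> 2 point(s)
  x = 11: RHS = 11, y in [7, 12]  -> 2 point(s)
  x = 14: RHS = 16, y in [4, 15]  -> 2 point(s)
  x = 16: RHS = 5, y in [9, 10]  -> 2 point(s)
  x = 17: RHS = 17, y in [6, 13]  -> 2 point(s)
  x = 18: RHS = 17, y in [6, 13]  -> 2 point(s)
Affine points: 26. Add the point at infinity: total = 27.

#E(F_19) = 27


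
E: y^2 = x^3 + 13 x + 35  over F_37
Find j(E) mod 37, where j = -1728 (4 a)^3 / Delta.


Delta = -16(4 a^3 + 27 b^2) mod 37 = 3
-1728 * (4 a)^3 = -1728 * (4*13)^3 mod 37 = 14
j = 14 * 3^(-1) mod 37 = 17

j = 17 (mod 37)


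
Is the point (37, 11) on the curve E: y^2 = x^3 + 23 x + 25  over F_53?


Check whether y^2 = x^3 + 23 x + 25 (mod 53) for (x, y) = (37, 11).
LHS: y^2 = 11^2 mod 53 = 15
RHS: x^3 + 23 x + 25 = 37^3 + 23*37 + 25 mod 53 = 13
LHS != RHS

No, not on the curve


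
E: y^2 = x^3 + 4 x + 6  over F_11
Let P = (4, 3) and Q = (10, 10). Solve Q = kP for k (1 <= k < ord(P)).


Enumerate multiples of P until we hit Q = (10, 10):
  1P = (4, 3)
  2P = (6, 9)
  3P = (10, 1)
  4P = (2, 0)
  5P = (10, 10)
Match found at i = 5.

k = 5


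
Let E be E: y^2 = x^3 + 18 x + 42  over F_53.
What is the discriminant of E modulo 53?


4 a^3 + 27 b^2 = 4*18^3 + 27*42^2 = 23328 + 47628 = 70956
Delta = -16 * (70956) = -1135296
Delta mod 53 = 17

Delta = 17 (mod 53)


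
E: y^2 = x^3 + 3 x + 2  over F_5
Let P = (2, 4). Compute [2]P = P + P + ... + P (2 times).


k = 2 = 10_2 (binary, LSB first: 01)
Double-and-add from P = (2, 4):
  bit 0 = 0: acc unchanged = O
  bit 1 = 1: acc = O + (1, 1) = (1, 1)

2P = (1, 1)


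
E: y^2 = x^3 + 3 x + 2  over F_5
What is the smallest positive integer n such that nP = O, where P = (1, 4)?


Compute successive multiples of P until we hit O:
  1P = (1, 4)
  2P = (2, 4)
  3P = (2, 1)
  4P = (1, 1)
  5P = O

ord(P) = 5


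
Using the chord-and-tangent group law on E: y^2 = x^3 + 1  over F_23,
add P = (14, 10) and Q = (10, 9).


P != Q, so use the chord formula.
s = (y2 - y1) / (x2 - x1) = (22) / (19) mod 23 = 6
x3 = s^2 - x1 - x2 mod 23 = 6^2 - 14 - 10 = 12
y3 = s (x1 - x3) - y1 mod 23 = 6 * (14 - 12) - 10 = 2

P + Q = (12, 2)


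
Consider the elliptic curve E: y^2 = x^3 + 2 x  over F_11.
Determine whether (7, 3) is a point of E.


Check whether y^2 = x^3 + 2 x + 0 (mod 11) for (x, y) = (7, 3).
LHS: y^2 = 3^2 mod 11 = 9
RHS: x^3 + 2 x + 0 = 7^3 + 2*7 + 0 mod 11 = 5
LHS != RHS

No, not on the curve


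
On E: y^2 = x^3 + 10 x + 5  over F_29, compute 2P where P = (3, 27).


Doubling: s = (3 x1^2 + a) / (2 y1)
s = (3*3^2 + 10) / (2*27) mod 29 = 27
x3 = s^2 - 2 x1 mod 29 = 27^2 - 2*3 = 27
y3 = s (x1 - x3) - y1 mod 29 = 27 * (3 - 27) - 27 = 21

2P = (27, 21)


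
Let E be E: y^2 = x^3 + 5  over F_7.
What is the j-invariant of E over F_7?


Delta = -16(4 a^3 + 27 b^2) mod 7 = 1
-1728 * (4 a)^3 = -1728 * (4*0)^3 mod 7 = 0
j = 0 * 1^(-1) mod 7 = 0

j = 0 (mod 7)


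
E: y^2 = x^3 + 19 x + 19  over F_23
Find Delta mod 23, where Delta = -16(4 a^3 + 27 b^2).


4 a^3 + 27 b^2 = 4*19^3 + 27*19^2 = 27436 + 9747 = 37183
Delta = -16 * (37183) = -594928
Delta mod 23 = 13

Delta = 13 (mod 23)


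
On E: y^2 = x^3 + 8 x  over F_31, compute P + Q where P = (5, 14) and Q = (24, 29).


P != Q, so use the chord formula.
s = (y2 - y1) / (x2 - x1) = (15) / (19) mod 31 = 22
x3 = s^2 - x1 - x2 mod 31 = 22^2 - 5 - 24 = 21
y3 = s (x1 - x3) - y1 mod 31 = 22 * (5 - 21) - 14 = 6

P + Q = (21, 6)


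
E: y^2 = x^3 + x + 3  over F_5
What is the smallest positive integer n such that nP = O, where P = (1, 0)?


Compute successive multiples of P until we hit O:
  1P = (1, 0)
  2P = O

ord(P) = 2


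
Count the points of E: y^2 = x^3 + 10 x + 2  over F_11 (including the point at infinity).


For each x in F_11, count y with y^2 = x^3 + 10 x + 2 mod 11:
  x = 3: RHS = 4, y in [2, 9]  -> 2 point(s)
  x = 5: RHS = 1, y in [1, 10]  -> 2 point(s)
  x = 6: RHS = 3, y in [5, 6]  -> 2 point(s)
  x = 8: RHS = 0, y in [0]  -> 1 point(s)
Affine points: 7. Add the point at infinity: total = 8.

#E(F_11) = 8
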